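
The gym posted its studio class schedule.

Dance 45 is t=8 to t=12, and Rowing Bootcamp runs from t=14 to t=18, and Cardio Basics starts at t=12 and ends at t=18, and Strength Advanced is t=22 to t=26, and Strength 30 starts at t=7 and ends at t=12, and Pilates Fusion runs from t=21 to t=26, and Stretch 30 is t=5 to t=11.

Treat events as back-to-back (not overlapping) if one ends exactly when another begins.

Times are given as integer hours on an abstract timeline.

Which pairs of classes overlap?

Cardio Basics & Rowing Bootcamp, Dance 45 & Strength 30, Dance 45 & Stretch 30, Pilates Fusion & Strength Advanced, Strength 30 & Stretch 30

Sorted by start: Stretch 30, Strength 30, Dance 45, Cardio Basics, Rowing Bootcamp, Pilates Fusion, Strength Advanced.
Strength 30 starts before Stretch 30 ends → Stretch 30 and Strength 30 overlap.
Dance 45 starts before Stretch 30 ends → Stretch 30 and Dance 45 overlap.
Cardio Basics starts after Stretch 30 ends, so nothing later overlaps Stretch 30 either.
Dance 45 starts before Strength 30 ends → Strength 30 and Dance 45 overlap.
Cardio Basics starts exactly when Strength 30 ends (back-to-back, no overlap), so nothing later overlaps Strength 30 either.
Cardio Basics starts exactly when Dance 45 ends (back-to-back, no overlap), so nothing later overlaps Dance 45 either.
Rowing Bootcamp starts before Cardio Basics ends → Cardio Basics and Rowing Bootcamp overlap.
Pilates Fusion starts after Cardio Basics ends, so nothing later overlaps Cardio Basics either.
Pilates Fusion starts after Rowing Bootcamp ends, so nothing later overlaps Rowing Bootcamp either.
Strength Advanced starts before Pilates Fusion ends → Pilates Fusion and Strength Advanced overlap.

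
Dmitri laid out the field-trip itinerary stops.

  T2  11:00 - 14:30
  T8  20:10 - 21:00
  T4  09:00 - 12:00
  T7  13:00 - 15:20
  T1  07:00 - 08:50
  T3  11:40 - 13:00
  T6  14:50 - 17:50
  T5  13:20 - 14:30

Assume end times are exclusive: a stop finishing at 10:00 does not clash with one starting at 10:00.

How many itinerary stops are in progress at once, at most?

Sort all start/end points and keep a running count:
07:00 start T1 → 1
08:50 end T1 → 0
09:00 start T4 → 1
11:00 start T2 → 2
11:40 start T3 → 3
12:00 end T4 → 2
13:00 end T3 → 1
13:00 start T7 → 2
13:20 start T5 → 3
14:30 end T2 → 2
14:30 end T5 → 1
14:50 start T6 → 2
15:20 end T7 → 1
17:50 end T6 → 0
20:10 start T8 → 1
21:00 end T8 → 0
Peak is 3, at 11:40 (T2, T3, T4).

3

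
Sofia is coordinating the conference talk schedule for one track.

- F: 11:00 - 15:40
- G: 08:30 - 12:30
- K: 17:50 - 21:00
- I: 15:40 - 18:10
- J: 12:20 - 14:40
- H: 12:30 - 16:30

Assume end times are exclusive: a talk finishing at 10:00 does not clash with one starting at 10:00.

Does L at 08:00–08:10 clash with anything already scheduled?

G: starts 08:30 at or after L ends 08:10 → clear.
F: starts 11:00 at or after L ends 08:10 → clear.
J: starts 12:20 at or after L ends 08:10 → clear.
H: starts 12:30 at or after L ends 08:10 → clear.
I: starts 15:40 at or after L ends 08:10 → clear.
K: starts 17:50 at or after L ends 08:10 → clear.

No — it doesn't clash with anything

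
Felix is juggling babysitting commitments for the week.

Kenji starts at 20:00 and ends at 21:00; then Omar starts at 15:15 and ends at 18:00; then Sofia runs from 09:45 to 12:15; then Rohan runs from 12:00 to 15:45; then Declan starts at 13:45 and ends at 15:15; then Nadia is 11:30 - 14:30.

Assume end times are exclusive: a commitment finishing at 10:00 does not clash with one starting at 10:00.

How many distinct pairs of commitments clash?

6

Two intervals overlap when each starts before the other ends.
Sorted by start: Sofia, Nadia, Rohan, Declan, Omar, Kenji.
Nadia starts before Sofia ends → Sofia and Nadia overlap.
Rohan starts before Sofia ends → Sofia and Rohan overlap.
Declan starts after Sofia ends, so Sofia has no further overlaps.
Rohan starts before Nadia ends → Nadia and Rohan overlap.
Declan starts before Nadia ends → Nadia and Declan overlap.
Omar starts after Nadia ends, so Nadia has no further overlaps.
Declan starts before Rohan ends → Rohan and Declan overlap.
Omar starts before Rohan ends → Rohan and Omar overlap.
Kenji starts after Rohan ends.
Omar starts exactly when Declan ends (back-to-back, no overlap), so Declan has no further overlaps.
Kenji starts after Omar ends.
Overlapping pairs: Declan & Nadia, Declan & Rohan, Nadia & Rohan, Nadia & Sofia, Omar & Rohan, Rohan & Sofia — 6 in total.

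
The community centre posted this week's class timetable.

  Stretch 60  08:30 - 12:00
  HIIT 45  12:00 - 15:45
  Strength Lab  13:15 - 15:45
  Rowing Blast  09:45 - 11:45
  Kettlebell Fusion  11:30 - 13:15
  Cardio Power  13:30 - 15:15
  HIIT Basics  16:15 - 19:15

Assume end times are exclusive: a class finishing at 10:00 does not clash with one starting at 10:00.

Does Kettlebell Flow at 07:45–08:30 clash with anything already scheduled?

No — it doesn't clash with anything

Stretch 60: starts 08:30 at or after Kettlebell Flow ends 08:30 → clear.
Rowing Blast: starts 09:45 at or after Kettlebell Flow ends 08:30 → clear.
Kettlebell Fusion: starts 11:30 at or after Kettlebell Flow ends 08:30 → clear.
HIIT 45: starts 12:00 at or after Kettlebell Flow ends 08:30 → clear.
Strength Lab: starts 13:15 at or after Kettlebell Flow ends 08:30 → clear.
Cardio Power: starts 13:30 at or after Kettlebell Flow ends 08:30 → clear.
HIIT Basics: starts 16:15 at or after Kettlebell Flow ends 08:30 → clear.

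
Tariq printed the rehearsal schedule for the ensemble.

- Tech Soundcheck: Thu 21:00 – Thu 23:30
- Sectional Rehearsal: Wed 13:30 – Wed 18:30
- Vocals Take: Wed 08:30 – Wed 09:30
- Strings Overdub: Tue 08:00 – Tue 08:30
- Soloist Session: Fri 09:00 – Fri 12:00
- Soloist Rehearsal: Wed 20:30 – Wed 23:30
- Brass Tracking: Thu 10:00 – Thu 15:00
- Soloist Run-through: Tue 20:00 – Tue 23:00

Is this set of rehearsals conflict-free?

Sorted by start: Strings Overdub, Soloist Run-through, Vocals Take, Sectional Rehearsal, Soloist Rehearsal, Brass Tracking, Tech Soundcheck, Soloist Session.
Soloist Run-through starts after Strings Overdub ends, so nothing later overlaps Strings Overdub either.
Vocals Take starts after Soloist Run-through ends, so nothing later overlaps Soloist Run-through either.
Sectional Rehearsal starts after Vocals Take ends, so nothing later overlaps Vocals Take either.
Soloist Rehearsal starts after Sectional Rehearsal ends, so nothing later overlaps Sectional Rehearsal either.
Brass Tracking starts after Soloist Rehearsal ends, so nothing later overlaps Soloist Rehearsal either.
Tech Soundcheck starts after Brass Tracking ends, so nothing later overlaps Brass Tracking either.
Soloist Session starts after Tech Soundcheck ends.
Every pair is clear; the schedule has no overlaps.

Yes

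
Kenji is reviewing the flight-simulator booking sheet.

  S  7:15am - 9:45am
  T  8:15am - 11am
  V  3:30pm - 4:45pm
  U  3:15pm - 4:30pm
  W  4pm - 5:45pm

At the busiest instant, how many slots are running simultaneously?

Walk through starts and ends in time order (an end at T is processed before a start at T):
7:15am start S → 1
8:15am start T → 2
9:45am end S → 1
11am end T → 0
3:15pm start U → 1
3:30pm start V → 2
4pm start W → 3
4:30pm end U → 2
4:45pm end V → 1
5:45pm end W → 0
Peak is 3, at 4pm (U, V, W).

3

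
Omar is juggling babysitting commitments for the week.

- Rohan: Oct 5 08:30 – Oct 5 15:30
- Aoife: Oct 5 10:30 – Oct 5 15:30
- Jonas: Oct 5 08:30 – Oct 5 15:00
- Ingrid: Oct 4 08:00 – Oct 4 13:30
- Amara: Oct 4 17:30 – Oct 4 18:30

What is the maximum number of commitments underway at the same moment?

3

Sweep the timeline, counting +1 at each start and −1 at each end (ends before starts at a tie):
Oct 4 08:00 start Ingrid → 1
Oct 4 13:30 end Ingrid → 0
Oct 4 17:30 start Amara → 1
Oct 4 18:30 end Amara → 0
Oct 5 08:30 start Jonas → 1
Oct 5 08:30 start Rohan → 2
Oct 5 10:30 start Aoife → 3
Oct 5 15:00 end Jonas → 2
Oct 5 15:30 end Aoife → 1
Oct 5 15:30 end Rohan → 0
Peak is 3, at Oct 5 10:30 (Aoife, Jonas, Rohan).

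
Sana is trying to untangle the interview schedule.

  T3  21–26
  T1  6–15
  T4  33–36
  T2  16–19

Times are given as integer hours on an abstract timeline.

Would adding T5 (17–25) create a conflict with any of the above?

T1: ends 15 at or before T5 starts 17 → clear.
T2: starts 16 before T5 ends 25, and ends 19 after T5 starts 17 → overlap.
T3: starts 21 before T5 ends 25, and ends 26 after T5 starts 17 → overlap.
T4: starts 33 at or after T5 ends 25 → clear.
T5 overlaps T2, T3.

Yes — it overlaps T2, T3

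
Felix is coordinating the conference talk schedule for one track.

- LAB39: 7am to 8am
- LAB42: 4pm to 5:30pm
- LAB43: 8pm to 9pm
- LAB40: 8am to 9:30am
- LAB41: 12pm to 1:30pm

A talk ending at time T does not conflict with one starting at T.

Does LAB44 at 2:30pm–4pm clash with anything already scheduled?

No — it doesn't clash with anything

LAB39: ends 8am at or before LAB44 starts 2:30pm → clear.
LAB40: ends 9:30am at or before LAB44 starts 2:30pm → clear.
LAB41: ends 1:30pm at or before LAB44 starts 2:30pm → clear.
LAB42: starts 4pm at or after LAB44 ends 4pm → clear.
LAB43: starts 8pm at or after LAB44 ends 4pm → clear.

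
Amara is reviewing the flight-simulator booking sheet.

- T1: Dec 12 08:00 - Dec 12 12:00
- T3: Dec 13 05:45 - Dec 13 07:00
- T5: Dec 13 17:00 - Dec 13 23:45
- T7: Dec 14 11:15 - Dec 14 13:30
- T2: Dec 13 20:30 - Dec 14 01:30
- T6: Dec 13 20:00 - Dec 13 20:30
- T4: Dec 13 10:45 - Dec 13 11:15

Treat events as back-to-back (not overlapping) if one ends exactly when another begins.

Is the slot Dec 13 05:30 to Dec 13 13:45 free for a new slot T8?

No — it overlaps T3, T4

T1: ends Dec 12 12:00 at or before T8 starts Dec 13 05:30 → clear.
T3: starts Dec 13 05:45 before T8 ends Dec 13 13:45, and ends Dec 13 07:00 after T8 starts Dec 13 05:30 → overlap.
T4: starts Dec 13 10:45 before T8 ends Dec 13 13:45, and ends Dec 13 11:15 after T8 starts Dec 13 05:30 → overlap.
T5: starts Dec 13 17:00 at or after T8 ends Dec 13 13:45 → clear.
T6: starts Dec 13 20:00 at or after T8 ends Dec 13 13:45 → clear.
T2: starts Dec 13 20:30 at or after T8 ends Dec 13 13:45 → clear.
T7: starts Dec 14 11:15 at or after T8 ends Dec 13 13:45 → clear.
T8 overlaps T3, T4.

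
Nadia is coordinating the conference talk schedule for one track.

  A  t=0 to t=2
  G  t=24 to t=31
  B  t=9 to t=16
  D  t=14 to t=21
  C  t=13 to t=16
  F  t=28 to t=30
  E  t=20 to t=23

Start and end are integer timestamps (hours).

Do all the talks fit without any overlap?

No

Sorted by start: A, B, C, D, E, G, F.
B starts after A ends — done with A.
C starts before B ends → B and C overlap.
That's a conflict, so the schedule is not conflict-free.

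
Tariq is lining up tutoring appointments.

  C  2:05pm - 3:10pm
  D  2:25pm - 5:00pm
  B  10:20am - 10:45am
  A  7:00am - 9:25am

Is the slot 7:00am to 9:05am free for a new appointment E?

No — it overlaps A

A: starts 7:00am before E ends 9:05am, and ends 9:25am after E starts 7:00am → overlap.
B: starts 10:20am at or after E ends 9:05am → clear.
C: starts 2:05pm at or after E ends 9:05am → clear.
D: starts 2:25pm at or after E ends 9:05am → clear.
E overlaps A.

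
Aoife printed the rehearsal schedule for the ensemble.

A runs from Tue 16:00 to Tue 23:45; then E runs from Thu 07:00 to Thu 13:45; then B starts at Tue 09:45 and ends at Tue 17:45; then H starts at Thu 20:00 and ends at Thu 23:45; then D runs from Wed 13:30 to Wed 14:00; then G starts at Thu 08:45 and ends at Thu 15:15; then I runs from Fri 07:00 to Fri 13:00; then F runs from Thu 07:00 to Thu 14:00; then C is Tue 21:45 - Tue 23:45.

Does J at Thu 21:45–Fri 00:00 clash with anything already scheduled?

Yes — it overlaps H

B: ends Tue 17:45 at or before J starts Thu 21:45 → clear.
A: ends Tue 23:45 at or before J starts Thu 21:45 → clear.
C: ends Tue 23:45 at or before J starts Thu 21:45 → clear.
D: ends Wed 14:00 at or before J starts Thu 21:45 → clear.
E: ends Thu 13:45 at or before J starts Thu 21:45 → clear.
F: ends Thu 14:00 at or before J starts Thu 21:45 → clear.
G: ends Thu 15:15 at or before J starts Thu 21:45 → clear.
H: starts Thu 20:00 before J ends Fri 00:00, and ends Thu 23:45 after J starts Thu 21:45 → overlap.
I: starts Fri 07:00 at or after J ends Fri 00:00 → clear.
J overlaps H.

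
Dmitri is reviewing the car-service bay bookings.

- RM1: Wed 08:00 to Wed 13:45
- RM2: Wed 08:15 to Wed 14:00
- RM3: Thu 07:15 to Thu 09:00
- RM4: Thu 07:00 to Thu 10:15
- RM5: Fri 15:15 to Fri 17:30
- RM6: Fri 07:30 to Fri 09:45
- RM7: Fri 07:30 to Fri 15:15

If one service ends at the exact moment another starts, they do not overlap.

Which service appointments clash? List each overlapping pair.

Two intervals overlap when each starts before the other ends.
Sorted by start: RM1, RM2, RM4, RM3, RM6, RM7, RM5.
RM2 starts before RM1 ends → RM1 and RM2 overlap.
RM4 starts after RM1 ends — done with RM1.
RM4 starts after RM2 ends — done with RM2.
RM3 starts before RM4 ends → RM4 and RM3 overlap.
RM6 starts after RM4 ends — done with RM4.
RM6 starts after RM3 ends — done with RM3.
RM7 starts before RM6 ends → RM6 and RM7 overlap.
RM5 starts after RM6 ends.
RM5 starts exactly when RM7 ends (back-to-back, no overlap).

RM1 & RM2, RM3 & RM4, RM6 & RM7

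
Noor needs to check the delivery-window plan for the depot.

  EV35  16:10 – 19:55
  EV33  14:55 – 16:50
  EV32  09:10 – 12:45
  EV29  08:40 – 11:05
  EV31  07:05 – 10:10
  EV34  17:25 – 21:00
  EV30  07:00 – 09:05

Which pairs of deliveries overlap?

Sorted by start: EV30, EV31, EV29, EV32, EV33, EV35, EV34.
EV31 starts before EV30 ends → EV30 and EV31 overlap.
EV29 starts before EV30 ends → EV30 and EV29 overlap.
EV32 starts after EV30 ends; EV30 is clear from here.
EV29 starts before EV31 ends → EV31 and EV29 overlap.
EV32 starts before EV31 ends → EV31 and EV32 overlap.
EV33 starts after EV31 ends; EV31 is clear from here.
EV32 starts before EV29 ends → EV29 and EV32 overlap.
EV33 starts after EV29 ends; EV29 is clear from here.
EV33 starts after EV32 ends; EV32 is clear from here.
EV35 starts before EV33 ends → EV33 and EV35 overlap.
EV34 starts after EV33 ends.
EV34 starts before EV35 ends → EV35 and EV34 overlap.

EV29 & EV30, EV29 & EV31, EV29 & EV32, EV30 & EV31, EV31 & EV32, EV33 & EV35, EV34 & EV35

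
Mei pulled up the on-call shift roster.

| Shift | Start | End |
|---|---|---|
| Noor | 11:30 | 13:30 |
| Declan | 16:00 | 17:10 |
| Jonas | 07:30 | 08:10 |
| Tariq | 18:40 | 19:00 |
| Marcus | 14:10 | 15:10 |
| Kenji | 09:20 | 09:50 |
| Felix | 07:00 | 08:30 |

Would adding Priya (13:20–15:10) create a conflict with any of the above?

Felix: ends 08:30 at or before Priya starts 13:20 → clear.
Jonas: ends 08:10 at or before Priya starts 13:20 → clear.
Kenji: ends 09:50 at or before Priya starts 13:20 → clear.
Noor: starts 11:30 before Priya ends 15:10, and ends 13:30 after Priya starts 13:20 → overlap.
Marcus: starts 14:10 before Priya ends 15:10, and ends 15:10 after Priya starts 13:20 → overlap.
Declan: starts 16:00 at or after Priya ends 15:10 → clear.
Tariq: starts 18:40 at or after Priya ends 15:10 → clear.
Priya overlaps Noor, Marcus.

Yes — it overlaps Marcus, Noor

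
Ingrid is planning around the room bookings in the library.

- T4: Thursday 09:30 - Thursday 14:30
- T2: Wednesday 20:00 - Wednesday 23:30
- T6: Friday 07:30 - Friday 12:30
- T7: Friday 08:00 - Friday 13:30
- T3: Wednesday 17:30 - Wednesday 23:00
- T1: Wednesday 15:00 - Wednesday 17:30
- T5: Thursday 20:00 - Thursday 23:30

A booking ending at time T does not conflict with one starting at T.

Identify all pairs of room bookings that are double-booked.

T2 & T3, T6 & T7

Two intervals overlap when each starts before the other ends.
Sorted by start: T1, T3, T2, T4, T5, T6, T7.
T3 starts exactly when T1 ends (back-to-back, no overlap); T1 is clear from here.
T2 starts before T3 ends → T3 and T2 overlap.
T4 starts after T3 ends; T3 is clear from here.
T4 starts after T2 ends; T2 is clear from here.
T5 starts after T4 ends; T4 is clear from here.
T6 starts after T5 ends; T5 is clear from here.
T7 starts before T6 ends → T6 and T7 overlap.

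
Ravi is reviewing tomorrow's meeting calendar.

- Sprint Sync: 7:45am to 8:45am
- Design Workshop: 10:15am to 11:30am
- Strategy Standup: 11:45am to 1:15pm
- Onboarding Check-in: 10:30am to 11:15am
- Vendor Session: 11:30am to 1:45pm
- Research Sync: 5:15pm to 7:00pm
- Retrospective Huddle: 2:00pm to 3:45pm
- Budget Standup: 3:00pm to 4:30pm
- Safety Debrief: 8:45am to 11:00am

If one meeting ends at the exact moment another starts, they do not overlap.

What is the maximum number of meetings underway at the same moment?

Sort all start/end points and keep a running count:
7:45am start Sprint Sync → 1
8:45am end Sprint Sync → 0
8:45am start Safety Debrief → 1
10:15am start Design Workshop → 2
10:30am start Onboarding Check-in → 3
11:00am end Safety Debrief → 2
11:15am end Onboarding Check-in → 1
11:30am end Design Workshop → 0
11:30am start Vendor Session → 1
11:45am start Strategy Standup → 2
1:15pm end Strategy Standup → 1
1:45pm end Vendor Session → 0
2:00pm start Retrospective Huddle → 1
3:00pm start Budget Standup → 2
3:45pm end Retrospective Huddle → 1
4:30pm end Budget Standup → 0
5:15pm start Research Sync → 1
7:00pm end Research Sync → 0
Peak is 3, at 10:30am (Design Workshop, Onboarding Check-in, Safety Debrief).

3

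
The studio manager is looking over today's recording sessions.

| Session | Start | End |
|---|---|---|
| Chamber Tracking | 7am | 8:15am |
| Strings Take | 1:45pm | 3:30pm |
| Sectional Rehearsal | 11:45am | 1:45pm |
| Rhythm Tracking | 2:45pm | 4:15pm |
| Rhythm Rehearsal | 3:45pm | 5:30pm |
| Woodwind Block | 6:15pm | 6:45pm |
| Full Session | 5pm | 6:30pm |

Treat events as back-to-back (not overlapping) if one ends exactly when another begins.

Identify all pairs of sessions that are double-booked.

Full Session & Rhythm Rehearsal, Full Session & Woodwind Block, Rhythm Rehearsal & Rhythm Tracking, Rhythm Tracking & Strings Take

Check each pair: they overlap iff neither finishes before the other starts.
Sorted by start: Chamber Tracking, Sectional Rehearsal, Strings Take, Rhythm Tracking, Rhythm Rehearsal, Full Session, Woodwind Block.
Sectional Rehearsal starts after Chamber Tracking ends, so Chamber Tracking has no further overlaps.
Strings Take starts exactly when Sectional Rehearsal ends (back-to-back, no overlap), so Sectional Rehearsal has no further overlaps.
Rhythm Tracking starts before Strings Take ends → Strings Take and Rhythm Tracking overlap.
Rhythm Rehearsal starts after Strings Take ends, so Strings Take has no further overlaps.
Rhythm Rehearsal starts before Rhythm Tracking ends → Rhythm Tracking and Rhythm Rehearsal overlap.
Full Session starts after Rhythm Tracking ends, so Rhythm Tracking has no further overlaps.
Full Session starts before Rhythm Rehearsal ends → Rhythm Rehearsal and Full Session overlap.
Woodwind Block starts after Rhythm Rehearsal ends.
Woodwind Block starts before Full Session ends → Full Session and Woodwind Block overlap.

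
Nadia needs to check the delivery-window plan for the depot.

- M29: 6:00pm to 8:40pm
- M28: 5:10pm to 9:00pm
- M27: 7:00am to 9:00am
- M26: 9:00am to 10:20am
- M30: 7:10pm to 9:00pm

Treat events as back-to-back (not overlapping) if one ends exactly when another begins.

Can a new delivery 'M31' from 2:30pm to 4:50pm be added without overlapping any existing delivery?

M27: ends 9:00am at or before M31 starts 2:30pm → clear.
M26: ends 10:20am at or before M31 starts 2:30pm → clear.
M28: starts 5:10pm at or after M31 ends 4:50pm → clear.
M29: starts 6:00pm at or after M31 ends 4:50pm → clear.
M30: starts 7:10pm at or after M31 ends 4:50pm → clear.

Yes — the slot is free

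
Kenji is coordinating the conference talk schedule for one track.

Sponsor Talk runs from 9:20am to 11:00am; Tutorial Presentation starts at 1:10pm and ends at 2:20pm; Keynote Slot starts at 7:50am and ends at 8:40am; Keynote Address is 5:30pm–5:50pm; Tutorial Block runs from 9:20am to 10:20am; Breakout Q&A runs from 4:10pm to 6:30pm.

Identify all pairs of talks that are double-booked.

Breakout Q&A & Keynote Address, Sponsor Talk & Tutorial Block

Check each pair: they overlap iff neither finishes before the other starts.
Sorted by start: Keynote Slot, Tutorial Block, Sponsor Talk, Tutorial Presentation, Breakout Q&A, Keynote Address.
Tutorial Block starts after Keynote Slot ends; Keynote Slot is clear from here.
Sponsor Talk starts before Tutorial Block ends → Tutorial Block and Sponsor Talk overlap.
Tutorial Presentation starts after Tutorial Block ends; Tutorial Block is clear from here.
Tutorial Presentation starts after Sponsor Talk ends; Sponsor Talk is clear from here.
Breakout Q&A starts after Tutorial Presentation ends; Tutorial Presentation is clear from here.
Keynote Address starts before Breakout Q&A ends → Breakout Q&A and Keynote Address overlap.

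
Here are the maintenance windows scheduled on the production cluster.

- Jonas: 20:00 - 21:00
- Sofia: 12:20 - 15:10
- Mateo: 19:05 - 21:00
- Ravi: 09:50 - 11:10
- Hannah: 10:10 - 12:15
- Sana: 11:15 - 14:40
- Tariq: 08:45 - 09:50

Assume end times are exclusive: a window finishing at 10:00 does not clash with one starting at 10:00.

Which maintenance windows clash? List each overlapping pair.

Hannah & Ravi, Hannah & Sana, Jonas & Mateo, Sana & Sofia

Check each pair: they overlap iff neither finishes before the other starts.
Sorted by start: Tariq, Ravi, Hannah, Sana, Sofia, Mateo, Jonas.
Ravi starts exactly when Tariq ends (back-to-back, no overlap), so Tariq has no further overlaps.
Hannah starts before Ravi ends → Ravi and Hannah overlap.
Sana starts after Ravi ends, so Ravi has no further overlaps.
Sana starts before Hannah ends → Hannah and Sana overlap.
Sofia starts after Hannah ends, so Hannah has no further overlaps.
Sofia starts before Sana ends → Sana and Sofia overlap.
Mateo starts after Sana ends, so Sana has no further overlaps.
Mateo starts after Sofia ends, so Sofia has no further overlaps.
Jonas starts before Mateo ends → Mateo and Jonas overlap.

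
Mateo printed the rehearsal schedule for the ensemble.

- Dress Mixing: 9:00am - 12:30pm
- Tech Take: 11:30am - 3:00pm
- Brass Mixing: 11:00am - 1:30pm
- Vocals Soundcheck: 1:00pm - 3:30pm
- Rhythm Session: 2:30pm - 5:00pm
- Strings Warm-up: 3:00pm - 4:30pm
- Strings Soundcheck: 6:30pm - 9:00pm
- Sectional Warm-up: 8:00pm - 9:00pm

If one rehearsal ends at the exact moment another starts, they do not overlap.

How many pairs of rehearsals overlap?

10

Sorted by start: Dress Mixing, Brass Mixing, Tech Take, Vocals Soundcheck, Rhythm Session, Strings Warm-up, Strings Soundcheck, Sectional Warm-up.
Brass Mixing starts before Dress Mixing ends → Dress Mixing and Brass Mixing overlap.
Tech Take starts before Dress Mixing ends → Dress Mixing and Tech Take overlap.
Vocals Soundcheck starts after Dress Mixing ends; Dress Mixing is clear from here.
Tech Take starts before Brass Mixing ends → Brass Mixing and Tech Take overlap.
Vocals Soundcheck starts before Brass Mixing ends → Brass Mixing and Vocals Soundcheck overlap.
Rhythm Session starts after Brass Mixing ends; Brass Mixing is clear from here.
Vocals Soundcheck starts before Tech Take ends → Tech Take and Vocals Soundcheck overlap.
Rhythm Session starts before Tech Take ends → Tech Take and Rhythm Session overlap.
Strings Warm-up starts exactly when Tech Take ends (back-to-back, no overlap); Tech Take is clear from here.
Rhythm Session starts before Vocals Soundcheck ends → Vocals Soundcheck and Rhythm Session overlap.
Strings Warm-up starts before Vocals Soundcheck ends → Vocals Soundcheck and Strings Warm-up overlap.
Strings Soundcheck starts after Vocals Soundcheck ends; Vocals Soundcheck is clear from here.
Strings Warm-up starts before Rhythm Session ends → Rhythm Session and Strings Warm-up overlap.
Strings Soundcheck starts after Rhythm Session ends; Rhythm Session is clear from here.
Strings Soundcheck starts after Strings Warm-up ends; Strings Warm-up is clear from here.
Sectional Warm-up starts before Strings Soundcheck ends → Strings Soundcheck and Sectional Warm-up overlap.
Overlapping pairs: Brass Mixing & Dress Mixing, Brass Mixing & Tech Take, Brass Mixing & Vocals Soundcheck, Dress Mixing & Tech Take, Rhythm Session & Strings Warm-up, Rhythm Session & Tech Take, Rhythm Session & Vocals Soundcheck, Sectional Warm-up & Strings Soundcheck, Strings Warm-up & Vocals Soundcheck, Tech Take & Vocals Soundcheck — 10 in total.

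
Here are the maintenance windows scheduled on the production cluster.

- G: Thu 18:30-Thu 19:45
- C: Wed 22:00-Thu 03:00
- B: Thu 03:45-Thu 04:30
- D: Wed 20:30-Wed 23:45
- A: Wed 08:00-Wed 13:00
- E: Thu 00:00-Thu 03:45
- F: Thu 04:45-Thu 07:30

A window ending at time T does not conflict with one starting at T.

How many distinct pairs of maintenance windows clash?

Sorted by start: A, D, C, E, B, F, G.
D starts after A ends, so A has no further overlaps.
C starts before D ends → D and C overlap.
E starts after D ends, so D has no further overlaps.
E starts before C ends → C and E overlap.
B starts after C ends, so C has no further overlaps.
B starts exactly when E ends (back-to-back, no overlap), so E has no further overlaps.
F starts after B ends, so B has no further overlaps.
G starts after F ends.
Overlapping pairs: C & D, C & E — 2 in total.

2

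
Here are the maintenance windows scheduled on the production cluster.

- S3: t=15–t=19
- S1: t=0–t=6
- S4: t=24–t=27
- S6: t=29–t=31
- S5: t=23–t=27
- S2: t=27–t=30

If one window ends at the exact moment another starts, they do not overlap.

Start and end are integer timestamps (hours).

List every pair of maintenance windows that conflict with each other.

S2 & S6, S4 & S5

Sorted by start: S1, S3, S5, S4, S2, S6.
S3 starts after S1 ends, so S1 has no further overlaps.
S5 starts after S3 ends, so S3 has no further overlaps.
S4 starts before S5 ends → S5 and S4 overlap.
S2 starts exactly when S5 ends (back-to-back, no overlap), so S5 has no further overlaps.
S2 starts exactly when S4 ends (back-to-back, no overlap), so S4 has no further overlaps.
S6 starts before S2 ends → S2 and S6 overlap.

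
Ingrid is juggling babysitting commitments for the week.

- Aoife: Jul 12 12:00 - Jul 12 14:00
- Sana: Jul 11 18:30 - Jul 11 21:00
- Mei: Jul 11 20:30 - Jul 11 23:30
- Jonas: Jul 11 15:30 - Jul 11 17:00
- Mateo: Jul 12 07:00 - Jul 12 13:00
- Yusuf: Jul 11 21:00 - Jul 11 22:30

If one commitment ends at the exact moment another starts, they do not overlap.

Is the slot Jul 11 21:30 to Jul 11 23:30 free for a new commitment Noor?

Jonas: ends Jul 11 17:00 at or before Noor starts Jul 11 21:30 → clear.
Sana: ends Jul 11 21:00 at or before Noor starts Jul 11 21:30 → clear.
Mei: starts Jul 11 20:30 before Noor ends Jul 11 23:30, and ends Jul 11 23:30 after Noor starts Jul 11 21:30 → overlap.
Yusuf: starts Jul 11 21:00 before Noor ends Jul 11 23:30, and ends Jul 11 22:30 after Noor starts Jul 11 21:30 → overlap.
Mateo: starts Jul 12 07:00 at or after Noor ends Jul 11 23:30 → clear.
Aoife: starts Jul 12 12:00 at or after Noor ends Jul 11 23:30 → clear.
Noor overlaps Yusuf, Mei.

No — it overlaps Mei, Yusuf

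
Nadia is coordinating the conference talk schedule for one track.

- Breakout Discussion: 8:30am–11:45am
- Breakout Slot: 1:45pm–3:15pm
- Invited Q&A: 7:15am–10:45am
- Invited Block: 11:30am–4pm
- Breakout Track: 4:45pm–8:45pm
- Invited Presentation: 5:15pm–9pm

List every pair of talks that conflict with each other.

Check each pair: they overlap iff neither finishes before the other starts.
Sorted by start: Invited Q&A, Breakout Discussion, Invited Block, Breakout Slot, Breakout Track, Invited Presentation.
Breakout Discussion starts before Invited Q&A ends → Invited Q&A and Breakout Discussion overlap.
Invited Block starts after Invited Q&A ends — done with Invited Q&A.
Invited Block starts before Breakout Discussion ends → Breakout Discussion and Invited Block overlap.
Breakout Slot starts after Breakout Discussion ends — done with Breakout Discussion.
Breakout Slot starts before Invited Block ends → Invited Block and Breakout Slot overlap.
Breakout Track starts after Invited Block ends — done with Invited Block.
Breakout Track starts after Breakout Slot ends — done with Breakout Slot.
Invited Presentation starts before Breakout Track ends → Breakout Track and Invited Presentation overlap.

Breakout Discussion & Invited Block, Breakout Discussion & Invited Q&A, Breakout Slot & Invited Block, Breakout Track & Invited Presentation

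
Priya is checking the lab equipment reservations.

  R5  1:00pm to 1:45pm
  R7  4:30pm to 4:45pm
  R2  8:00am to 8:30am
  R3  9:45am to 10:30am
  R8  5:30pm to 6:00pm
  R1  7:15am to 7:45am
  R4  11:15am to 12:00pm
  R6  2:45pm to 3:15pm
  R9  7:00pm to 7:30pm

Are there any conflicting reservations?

Two intervals overlap when each starts before the other ends.
Sorted by start: R1, R2, R3, R4, R5, R6, R7, R8, R9.
R2 starts after R1 ends, so nothing later overlaps R1 either.
R3 starts after R2 ends, so nothing later overlaps R2 either.
R4 starts after R3 ends, so nothing later overlaps R3 either.
R5 starts after R4 ends, so nothing later overlaps R4 either.
R6 starts after R5 ends, so nothing later overlaps R5 either.
R7 starts after R6 ends, so nothing later overlaps R6 either.
R8 starts after R7 ends, so nothing later overlaps R7 either.
R9 starts after R8 ends.
Every pair is clear; the schedule has no overlaps.

No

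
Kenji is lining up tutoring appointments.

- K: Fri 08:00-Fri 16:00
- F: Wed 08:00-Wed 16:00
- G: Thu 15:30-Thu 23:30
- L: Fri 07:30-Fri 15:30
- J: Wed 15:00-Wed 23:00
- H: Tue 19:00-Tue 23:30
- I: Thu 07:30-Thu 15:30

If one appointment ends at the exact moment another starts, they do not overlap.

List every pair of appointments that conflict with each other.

F & J, K & L

Check each pair: they overlap iff neither finishes before the other starts.
Sorted by start: H, F, J, I, G, L, K.
F starts after H ends — done with H.
J starts before F ends → F and J overlap.
I starts after F ends — done with F.
I starts after J ends — done with J.
G starts exactly when I ends (back-to-back, no overlap) — done with I.
L starts after G ends — done with G.
K starts before L ends → L and K overlap.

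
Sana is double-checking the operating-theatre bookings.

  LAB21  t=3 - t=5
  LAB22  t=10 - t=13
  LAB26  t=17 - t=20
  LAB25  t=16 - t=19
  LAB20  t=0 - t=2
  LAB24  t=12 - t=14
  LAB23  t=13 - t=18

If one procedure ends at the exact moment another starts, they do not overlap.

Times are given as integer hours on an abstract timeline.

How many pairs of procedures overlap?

Sorted by start: LAB20, LAB21, LAB22, LAB24, LAB23, LAB25, LAB26.
LAB21 starts after LAB20 ends — done with LAB20.
LAB22 starts after LAB21 ends — done with LAB21.
LAB24 starts before LAB22 ends → LAB22 and LAB24 overlap.
LAB23 starts exactly when LAB22 ends (back-to-back, no overlap) — done with LAB22.
LAB23 starts before LAB24 ends → LAB24 and LAB23 overlap.
LAB25 starts after LAB24 ends — done with LAB24.
LAB25 starts before LAB23 ends → LAB23 and LAB25 overlap.
LAB26 starts before LAB23 ends → LAB23 and LAB26 overlap.
LAB26 starts before LAB25 ends → LAB25 and LAB26 overlap.
Overlapping pairs: LAB22 & LAB24, LAB23 & LAB24, LAB23 & LAB25, LAB23 & LAB26, LAB25 & LAB26 — 5 in total.

5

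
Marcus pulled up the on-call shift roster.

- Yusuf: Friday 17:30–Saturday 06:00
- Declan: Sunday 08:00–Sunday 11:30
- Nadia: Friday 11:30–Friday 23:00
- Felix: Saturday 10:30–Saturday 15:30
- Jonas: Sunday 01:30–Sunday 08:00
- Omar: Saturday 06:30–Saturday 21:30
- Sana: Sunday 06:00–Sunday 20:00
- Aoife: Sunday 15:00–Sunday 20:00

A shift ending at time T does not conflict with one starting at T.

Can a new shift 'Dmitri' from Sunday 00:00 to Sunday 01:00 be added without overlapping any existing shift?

Yes — the slot is free

Nadia: ends Friday 23:00 at or before Dmitri starts Sunday 00:00 → clear.
Yusuf: ends Saturday 06:00 at or before Dmitri starts Sunday 00:00 → clear.
Omar: ends Saturday 21:30 at or before Dmitri starts Sunday 00:00 → clear.
Felix: ends Saturday 15:30 at or before Dmitri starts Sunday 00:00 → clear.
Jonas: starts Sunday 01:30 at or after Dmitri ends Sunday 01:00 → clear.
Sana: starts Sunday 06:00 at or after Dmitri ends Sunday 01:00 → clear.
Declan: starts Sunday 08:00 at or after Dmitri ends Sunday 01:00 → clear.
Aoife: starts Sunday 15:00 at or after Dmitri ends Sunday 01:00 → clear.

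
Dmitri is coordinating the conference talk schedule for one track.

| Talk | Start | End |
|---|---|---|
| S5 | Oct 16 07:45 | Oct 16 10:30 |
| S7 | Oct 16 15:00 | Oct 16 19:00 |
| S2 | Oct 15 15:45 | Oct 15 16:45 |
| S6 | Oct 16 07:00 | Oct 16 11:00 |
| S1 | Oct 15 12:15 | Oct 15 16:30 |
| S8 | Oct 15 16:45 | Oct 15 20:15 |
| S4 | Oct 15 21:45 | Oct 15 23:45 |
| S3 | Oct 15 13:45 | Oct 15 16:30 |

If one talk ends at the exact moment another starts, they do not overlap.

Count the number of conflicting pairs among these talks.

Two intervals overlap when each starts before the other ends.
Sorted by start: S1, S3, S2, S8, S4, S6, S5, S7.
S3 starts before S1 ends → S1 and S3 overlap.
S2 starts before S1 ends → S1 and S2 overlap.
S8 starts after S1 ends, so S1 has no further overlaps.
S2 starts before S3 ends → S3 and S2 overlap.
S8 starts after S3 ends, so S3 has no further overlaps.
S8 starts exactly when S2 ends (back-to-back, no overlap), so S2 has no further overlaps.
S4 starts after S8 ends, so S8 has no further overlaps.
S6 starts after S4 ends, so S4 has no further overlaps.
S5 starts before S6 ends → S6 and S5 overlap.
S7 starts after S6 ends.
S7 starts after S5 ends.
Overlapping pairs: S1 & S2, S1 & S3, S2 & S3, S5 & S6 — 4 in total.

4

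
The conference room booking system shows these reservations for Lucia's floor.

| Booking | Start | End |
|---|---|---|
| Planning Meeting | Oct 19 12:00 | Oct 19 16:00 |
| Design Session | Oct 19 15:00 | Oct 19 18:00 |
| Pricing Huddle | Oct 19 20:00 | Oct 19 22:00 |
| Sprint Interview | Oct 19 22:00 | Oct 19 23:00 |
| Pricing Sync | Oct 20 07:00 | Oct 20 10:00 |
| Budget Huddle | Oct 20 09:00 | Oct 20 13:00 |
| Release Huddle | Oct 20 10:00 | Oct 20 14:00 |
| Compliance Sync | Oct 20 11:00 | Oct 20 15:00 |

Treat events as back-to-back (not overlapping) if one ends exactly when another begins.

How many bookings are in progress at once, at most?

Sweep the timeline, counting +1 at each start and −1 at each end (ends before starts at a tie):
Oct 19 12:00 start Planning Meeting → 1
Oct 19 15:00 start Design Session → 2
Oct 19 16:00 end Planning Meeting → 1
Oct 19 18:00 end Design Session → 0
Oct 19 20:00 start Pricing Huddle → 1
Oct 19 22:00 end Pricing Huddle → 0
Oct 19 22:00 start Sprint Interview → 1
Oct 19 23:00 end Sprint Interview → 0
Oct 20 07:00 start Pricing Sync → 1
Oct 20 09:00 start Budget Huddle → 2
Oct 20 10:00 end Pricing Sync → 1
Oct 20 10:00 start Release Huddle → 2
Oct 20 11:00 start Compliance Sync → 3
Oct 20 13:00 end Budget Huddle → 2
Oct 20 14:00 end Release Huddle → 1
Oct 20 15:00 end Compliance Sync → 0
Peak is 3, at Oct 20 11:00 (Budget Huddle, Compliance Sync, Release Huddle).

3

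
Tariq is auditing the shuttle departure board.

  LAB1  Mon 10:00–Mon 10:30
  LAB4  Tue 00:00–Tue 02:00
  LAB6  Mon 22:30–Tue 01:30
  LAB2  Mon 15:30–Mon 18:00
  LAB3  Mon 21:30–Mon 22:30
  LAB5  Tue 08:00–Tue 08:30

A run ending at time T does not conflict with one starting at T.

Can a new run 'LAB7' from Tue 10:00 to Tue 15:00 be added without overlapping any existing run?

Yes — the slot is free

LAB1: ends Mon 10:30 at or before LAB7 starts Tue 10:00 → clear.
LAB2: ends Mon 18:00 at or before LAB7 starts Tue 10:00 → clear.
LAB3: ends Mon 22:30 at or before LAB7 starts Tue 10:00 → clear.
LAB6: ends Tue 01:30 at or before LAB7 starts Tue 10:00 → clear.
LAB4: ends Tue 02:00 at or before LAB7 starts Tue 10:00 → clear.
LAB5: ends Tue 08:30 at or before LAB7 starts Tue 10:00 → clear.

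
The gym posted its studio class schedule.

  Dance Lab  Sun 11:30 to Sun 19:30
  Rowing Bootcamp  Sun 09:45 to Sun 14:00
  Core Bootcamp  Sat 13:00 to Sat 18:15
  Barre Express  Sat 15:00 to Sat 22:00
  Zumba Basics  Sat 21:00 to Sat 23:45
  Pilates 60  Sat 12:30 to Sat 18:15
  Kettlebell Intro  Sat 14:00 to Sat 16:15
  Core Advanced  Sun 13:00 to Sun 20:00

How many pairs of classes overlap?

Sorted by start: Pilates 60, Core Bootcamp, Kettlebell Intro, Barre Express, Zumba Basics, Rowing Bootcamp, Dance Lab, Core Advanced.
Core Bootcamp starts before Pilates 60 ends → Pilates 60 and Core Bootcamp overlap.
Kettlebell Intro starts before Pilates 60 ends → Pilates 60 and Kettlebell Intro overlap.
Barre Express starts before Pilates 60 ends → Pilates 60 and Barre Express overlap.
Zumba Basics starts after Pilates 60 ends, so nothing later overlaps Pilates 60 either.
Kettlebell Intro starts before Core Bootcamp ends → Core Bootcamp and Kettlebell Intro overlap.
Barre Express starts before Core Bootcamp ends → Core Bootcamp and Barre Express overlap.
Zumba Basics starts after Core Bootcamp ends, so nothing later overlaps Core Bootcamp either.
Barre Express starts before Kettlebell Intro ends → Kettlebell Intro and Barre Express overlap.
Zumba Basics starts after Kettlebell Intro ends, so nothing later overlaps Kettlebell Intro either.
Zumba Basics starts before Barre Express ends → Barre Express and Zumba Basics overlap.
Rowing Bootcamp starts after Barre Express ends, so nothing later overlaps Barre Express either.
Rowing Bootcamp starts after Zumba Basics ends, so nothing later overlaps Zumba Basics either.
Dance Lab starts before Rowing Bootcamp ends → Rowing Bootcamp and Dance Lab overlap.
Core Advanced starts before Rowing Bootcamp ends → Rowing Bootcamp and Core Advanced overlap.
Core Advanced starts before Dance Lab ends → Dance Lab and Core Advanced overlap.
Overlapping pairs: Barre Express & Core Bootcamp, Barre Express & Kettlebell Intro, Barre Express & Pilates 60, Barre Express & Zumba Basics, Core Advanced & Dance Lab, Core Advanced & Rowing Bootcamp, Core Bootcamp & Kettlebell Intro, Core Bootcamp & Pilates 60, Dance Lab & Rowing Bootcamp, Kettlebell Intro & Pilates 60 — 10 in total.

10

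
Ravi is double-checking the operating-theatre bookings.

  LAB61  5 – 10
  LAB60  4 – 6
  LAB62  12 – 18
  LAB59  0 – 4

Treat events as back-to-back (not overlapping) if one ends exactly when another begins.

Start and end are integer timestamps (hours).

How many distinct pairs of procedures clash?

1

Sorted by start: LAB59, LAB60, LAB61, LAB62.
LAB60 starts exactly when LAB59 ends (back-to-back, no overlap); LAB59 is clear from here.
LAB61 starts before LAB60 ends → LAB60 and LAB61 overlap.
LAB62 starts after LAB60 ends.
LAB62 starts after LAB61 ends.
Overlapping pairs: LAB60 & LAB61 — 1 in total.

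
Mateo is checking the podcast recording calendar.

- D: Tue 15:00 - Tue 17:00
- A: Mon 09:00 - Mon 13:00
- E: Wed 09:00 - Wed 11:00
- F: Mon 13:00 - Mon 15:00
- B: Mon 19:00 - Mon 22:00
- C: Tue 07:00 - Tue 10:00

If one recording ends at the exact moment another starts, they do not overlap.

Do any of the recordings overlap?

Check each pair: they overlap iff neither finishes before the other starts.
Sorted by start: A, F, B, C, D, E.
F starts exactly when A ends (back-to-back, no overlap) — done with A.
B starts after F ends — done with F.
C starts after B ends — done with B.
D starts after C ends — done with C.
E starts after D ends.
Every pair is clear; the schedule has no overlaps.

No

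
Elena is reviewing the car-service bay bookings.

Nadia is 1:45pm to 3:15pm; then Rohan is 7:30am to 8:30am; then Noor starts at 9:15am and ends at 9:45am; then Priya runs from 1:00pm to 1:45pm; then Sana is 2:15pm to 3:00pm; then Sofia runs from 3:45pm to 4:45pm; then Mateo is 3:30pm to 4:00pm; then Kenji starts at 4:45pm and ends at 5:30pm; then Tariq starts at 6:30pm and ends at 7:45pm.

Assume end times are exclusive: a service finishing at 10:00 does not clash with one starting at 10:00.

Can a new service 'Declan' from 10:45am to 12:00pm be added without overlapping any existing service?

Yes — the slot is free

Rohan: ends 8:30am at or before Declan starts 10:45am → clear.
Noor: ends 9:45am at or before Declan starts 10:45am → clear.
Priya: starts 1:00pm at or after Declan ends 12:00pm → clear.
Nadia: starts 1:45pm at or after Declan ends 12:00pm → clear.
Sana: starts 2:15pm at or after Declan ends 12:00pm → clear.
Mateo: starts 3:30pm at or after Declan ends 12:00pm → clear.
Sofia: starts 3:45pm at or after Declan ends 12:00pm → clear.
Kenji: starts 4:45pm at or after Declan ends 12:00pm → clear.
Tariq: starts 6:30pm at or after Declan ends 12:00pm → clear.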